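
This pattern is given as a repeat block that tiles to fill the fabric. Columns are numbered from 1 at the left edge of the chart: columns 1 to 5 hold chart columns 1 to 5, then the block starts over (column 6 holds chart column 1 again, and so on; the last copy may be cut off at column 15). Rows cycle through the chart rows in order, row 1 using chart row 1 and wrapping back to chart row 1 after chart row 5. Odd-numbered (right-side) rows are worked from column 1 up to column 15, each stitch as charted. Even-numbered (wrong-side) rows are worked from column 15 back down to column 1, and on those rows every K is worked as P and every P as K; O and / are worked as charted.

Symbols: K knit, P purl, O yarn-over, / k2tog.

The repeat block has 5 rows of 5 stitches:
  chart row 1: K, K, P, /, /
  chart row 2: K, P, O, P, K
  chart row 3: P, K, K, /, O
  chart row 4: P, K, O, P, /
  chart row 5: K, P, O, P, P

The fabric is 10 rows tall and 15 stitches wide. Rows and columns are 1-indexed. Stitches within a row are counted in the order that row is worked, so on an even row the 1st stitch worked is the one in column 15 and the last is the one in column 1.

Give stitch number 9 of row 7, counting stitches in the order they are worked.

Result:
P

Derivation:
For row 7: chart row = ((7-1) mod 5) + 1 = 2; this is a RS (odd) row.
Chart row 2 tiled across columns 1-15: K P O P K K P O P K K P O P K
RS row: no reversal, no swap; stitch n worked = column n.
Counting 9 along the worked row gives P.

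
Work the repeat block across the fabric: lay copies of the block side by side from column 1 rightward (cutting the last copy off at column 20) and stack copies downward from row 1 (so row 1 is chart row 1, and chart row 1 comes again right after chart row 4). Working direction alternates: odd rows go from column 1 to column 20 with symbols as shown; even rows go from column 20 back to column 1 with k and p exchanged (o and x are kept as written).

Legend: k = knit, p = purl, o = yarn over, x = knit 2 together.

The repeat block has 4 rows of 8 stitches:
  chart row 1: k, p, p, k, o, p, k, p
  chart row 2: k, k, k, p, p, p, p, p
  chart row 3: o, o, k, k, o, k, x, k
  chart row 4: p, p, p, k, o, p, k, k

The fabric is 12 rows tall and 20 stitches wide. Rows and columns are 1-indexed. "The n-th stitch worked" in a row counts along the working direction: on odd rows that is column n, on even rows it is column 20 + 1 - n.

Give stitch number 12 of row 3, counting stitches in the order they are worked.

For row 3: chart row = ((3-1) mod 4) + 1 = 3; this is a RS (odd) row.
Chart row 3 tiled across columns 1-20: o o k k o k x k o o k k o k x k o o k k
RS row: no reversal, no swap; stitch n worked = column n.
The 12th stitch worked is k.

== STITCH ==
k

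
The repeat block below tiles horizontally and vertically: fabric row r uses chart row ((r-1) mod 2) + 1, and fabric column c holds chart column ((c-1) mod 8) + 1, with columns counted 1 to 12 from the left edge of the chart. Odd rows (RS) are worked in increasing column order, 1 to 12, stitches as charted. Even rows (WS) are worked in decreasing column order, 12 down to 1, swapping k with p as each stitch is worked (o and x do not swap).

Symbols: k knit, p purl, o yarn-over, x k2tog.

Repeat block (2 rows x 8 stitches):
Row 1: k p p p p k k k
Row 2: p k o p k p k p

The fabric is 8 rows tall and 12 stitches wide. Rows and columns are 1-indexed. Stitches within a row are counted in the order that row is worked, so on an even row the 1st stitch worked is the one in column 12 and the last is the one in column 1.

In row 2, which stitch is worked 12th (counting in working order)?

Row 2 uses chart row ((2-1) mod 2)+1 = 2. Row 2 is even, so WS.
Chart row 2 tiled across columns 1-12: p k o p k p k p p k o p
WS row: flip the tiled sequence (start at column 12) and apply k<->p; o and x stay.
Row 2 as worked: k o p k k p k p k o p k
The 12th stitch worked is k.

Result:
k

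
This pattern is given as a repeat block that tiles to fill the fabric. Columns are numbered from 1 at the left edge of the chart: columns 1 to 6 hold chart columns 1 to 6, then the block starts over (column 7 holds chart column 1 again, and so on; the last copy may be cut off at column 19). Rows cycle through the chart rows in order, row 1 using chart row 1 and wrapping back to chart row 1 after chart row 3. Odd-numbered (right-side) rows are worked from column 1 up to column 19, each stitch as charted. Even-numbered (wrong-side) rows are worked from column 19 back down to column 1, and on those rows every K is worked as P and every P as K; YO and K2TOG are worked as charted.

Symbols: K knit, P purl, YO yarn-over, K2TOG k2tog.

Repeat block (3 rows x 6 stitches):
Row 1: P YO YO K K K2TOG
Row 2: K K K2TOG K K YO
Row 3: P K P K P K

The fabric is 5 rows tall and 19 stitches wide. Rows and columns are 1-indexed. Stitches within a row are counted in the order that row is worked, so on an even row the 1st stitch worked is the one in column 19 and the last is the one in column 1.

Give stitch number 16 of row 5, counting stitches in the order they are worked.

For row 5: chart row = ((5-1) mod 3) + 1 = 2; this is a RS (odd) row.
Chart row 2 tiled across columns 1-19: K K K2TOG K K YO K K K2TOG K K YO K K K2TOG K K YO K
Right side: take the tiled row as-is (worked left to right from column 1).
Stitch 16 in working order -> K

== STITCH ==
K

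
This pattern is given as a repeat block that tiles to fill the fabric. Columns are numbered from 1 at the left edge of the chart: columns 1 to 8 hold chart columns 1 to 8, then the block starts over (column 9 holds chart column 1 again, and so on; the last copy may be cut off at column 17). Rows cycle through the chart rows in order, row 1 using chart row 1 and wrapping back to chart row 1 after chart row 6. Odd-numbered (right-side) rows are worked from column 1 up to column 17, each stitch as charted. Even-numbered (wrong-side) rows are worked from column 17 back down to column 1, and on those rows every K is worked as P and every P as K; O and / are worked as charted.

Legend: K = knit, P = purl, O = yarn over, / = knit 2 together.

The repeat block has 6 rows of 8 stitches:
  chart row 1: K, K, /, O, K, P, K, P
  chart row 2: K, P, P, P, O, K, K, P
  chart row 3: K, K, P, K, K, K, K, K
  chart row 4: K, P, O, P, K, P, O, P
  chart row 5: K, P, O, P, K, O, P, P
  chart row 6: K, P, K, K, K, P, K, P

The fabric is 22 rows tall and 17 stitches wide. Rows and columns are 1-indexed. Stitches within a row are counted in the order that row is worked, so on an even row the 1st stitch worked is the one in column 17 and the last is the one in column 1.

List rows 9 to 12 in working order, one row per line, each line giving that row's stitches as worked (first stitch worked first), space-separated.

== ROWS AS WORKED ==
K K P K K K K K K K P K K K K K K
P K O K P K O K P K O K P K O K P
K P O P K O P P K P O P K O P P K
P K P K P P P K P K P K P P P K P

Derivation:
Row 9: chart row 3, RS - tile across columns 1-17 and work as-is.
Row 10: chart row 4, WS - tiled (columns 1-17): K P O P K P O P K P O P K P O P K; work from column 17 back to 1 with K<->P swapped.
Row 11: chart row 5, RS - tile across columns 1-17 and work as-is.
Row 12: chart row 6, WS - tiled (columns 1-17): K P K K K P K P K P K K K P K P K; work from column 17 back to 1 with K<->P swapped.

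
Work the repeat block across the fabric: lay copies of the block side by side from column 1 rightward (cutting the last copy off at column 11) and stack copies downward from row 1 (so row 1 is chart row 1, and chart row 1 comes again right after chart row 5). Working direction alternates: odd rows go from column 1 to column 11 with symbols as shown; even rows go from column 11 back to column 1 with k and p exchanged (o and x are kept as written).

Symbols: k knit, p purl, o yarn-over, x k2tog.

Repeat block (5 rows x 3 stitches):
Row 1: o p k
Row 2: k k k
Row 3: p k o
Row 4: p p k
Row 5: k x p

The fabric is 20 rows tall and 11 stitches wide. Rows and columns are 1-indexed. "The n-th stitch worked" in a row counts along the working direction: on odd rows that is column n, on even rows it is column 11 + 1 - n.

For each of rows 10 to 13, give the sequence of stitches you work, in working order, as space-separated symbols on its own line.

Row 10: chart row 5, WS - tiled (columns 1-11): k x p k x p k x p k x; work from column 11 back to 1 with k<->p swapped.
Row 11: chart row 1, RS - tile across columns 1-11 and work as-is.
Row 12: chart row 2, WS - tiled (columns 1-11): k k k k k k k k k k k; work from column 11 back to 1 with k<->p swapped.
Row 13: chart row 3, RS - tile across columns 1-11 and work as-is.

Rows as worked:
x p k x p k x p k x p
o p k o p k o p k o p
p p p p p p p p p p p
p k o p k o p k o p k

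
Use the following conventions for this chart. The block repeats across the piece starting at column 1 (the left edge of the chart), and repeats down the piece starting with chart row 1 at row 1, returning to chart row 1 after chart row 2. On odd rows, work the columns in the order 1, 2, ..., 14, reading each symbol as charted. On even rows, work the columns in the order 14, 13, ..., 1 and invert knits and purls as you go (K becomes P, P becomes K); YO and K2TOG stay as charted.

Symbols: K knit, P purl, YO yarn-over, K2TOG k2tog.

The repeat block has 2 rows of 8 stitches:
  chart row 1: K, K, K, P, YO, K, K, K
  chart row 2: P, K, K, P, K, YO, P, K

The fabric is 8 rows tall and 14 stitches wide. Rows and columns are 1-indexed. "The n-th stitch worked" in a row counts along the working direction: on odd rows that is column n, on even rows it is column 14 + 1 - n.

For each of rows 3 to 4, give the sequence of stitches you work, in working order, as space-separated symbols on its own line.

Row 3: chart row 1, RS - tile across columns 1-14 and work as-is.
Row 4: chart row 2, WS - tiled (columns 1-14): P K K P K YO P K P K K P K YO; work from column 14 back to 1 with K<->P swapped.

Rows as worked:
K K K P YO K K K K K K P YO K
YO P K P P K P K YO P K P P K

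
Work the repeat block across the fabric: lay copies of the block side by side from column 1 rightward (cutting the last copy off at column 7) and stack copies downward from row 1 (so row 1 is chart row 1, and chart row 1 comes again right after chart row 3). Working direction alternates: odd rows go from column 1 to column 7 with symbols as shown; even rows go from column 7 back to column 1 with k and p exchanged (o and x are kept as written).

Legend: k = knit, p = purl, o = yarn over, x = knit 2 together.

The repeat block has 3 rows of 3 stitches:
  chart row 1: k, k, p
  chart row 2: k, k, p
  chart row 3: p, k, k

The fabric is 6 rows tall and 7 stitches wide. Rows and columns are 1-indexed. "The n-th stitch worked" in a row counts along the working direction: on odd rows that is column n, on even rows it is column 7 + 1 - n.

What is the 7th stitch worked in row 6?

Row 6: (6-1) mod 3 = 2, so use chart row 3. Even row -> WS.
Chart row 3 tiled across columns 1-7: p k k p k k p
WS: work from column 7 back to column 1 (reverse the tiled row), swapping k<->p (o and x unchanged).
Row 6 as worked: k p p k p p k
Stitch 7 in working order -> k

Result:
k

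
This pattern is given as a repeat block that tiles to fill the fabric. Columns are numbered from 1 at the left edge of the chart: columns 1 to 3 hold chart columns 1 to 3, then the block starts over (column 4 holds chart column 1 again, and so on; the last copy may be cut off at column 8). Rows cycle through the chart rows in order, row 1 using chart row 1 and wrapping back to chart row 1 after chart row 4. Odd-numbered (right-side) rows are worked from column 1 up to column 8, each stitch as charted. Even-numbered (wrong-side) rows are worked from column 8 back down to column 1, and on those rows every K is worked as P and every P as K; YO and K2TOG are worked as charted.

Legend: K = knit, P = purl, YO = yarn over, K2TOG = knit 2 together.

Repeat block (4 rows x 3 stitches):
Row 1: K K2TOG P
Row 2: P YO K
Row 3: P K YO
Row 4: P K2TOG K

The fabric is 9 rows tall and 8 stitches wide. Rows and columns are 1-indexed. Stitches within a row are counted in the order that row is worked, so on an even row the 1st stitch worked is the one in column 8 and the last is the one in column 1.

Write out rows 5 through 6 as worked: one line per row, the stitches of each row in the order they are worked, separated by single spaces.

== ROWS AS WORKED ==
K K2TOG P K K2TOG P K K2TOG
YO K P YO K P YO K

Derivation:
Row 5: chart row 1, RS - tile across columns 1-8 and work as-is.
Row 6: chart row 2, WS - tiled (columns 1-8): P YO K P YO K P YO; work from column 8 back to 1 with K<->P swapped.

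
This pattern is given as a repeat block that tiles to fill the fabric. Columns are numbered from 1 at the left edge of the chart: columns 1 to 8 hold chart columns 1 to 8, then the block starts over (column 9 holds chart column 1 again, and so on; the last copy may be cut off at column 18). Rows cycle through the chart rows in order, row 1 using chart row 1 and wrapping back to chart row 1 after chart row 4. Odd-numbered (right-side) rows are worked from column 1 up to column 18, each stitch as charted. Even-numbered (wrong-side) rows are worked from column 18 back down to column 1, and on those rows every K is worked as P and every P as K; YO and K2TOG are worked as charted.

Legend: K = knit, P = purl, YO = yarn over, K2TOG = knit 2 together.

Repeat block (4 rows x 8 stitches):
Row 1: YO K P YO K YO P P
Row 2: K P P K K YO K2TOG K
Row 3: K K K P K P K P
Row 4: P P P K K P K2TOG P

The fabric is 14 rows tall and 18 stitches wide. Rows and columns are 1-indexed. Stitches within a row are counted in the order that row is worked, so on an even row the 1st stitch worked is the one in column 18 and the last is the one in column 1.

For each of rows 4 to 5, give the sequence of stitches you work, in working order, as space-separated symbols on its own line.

Row 4: chart row 4, WS - tiled (columns 1-18): P P P K K P K2TOG P P P P K K P K2TOG P P P; work from column 18 back to 1 with K<->P swapped.
Row 5: chart row 1, RS - tile across columns 1-18 and work as-is.

Rows as worked:
K K K K2TOG K P P K K K K K2TOG K P P K K K
YO K P YO K YO P P YO K P YO K YO P P YO K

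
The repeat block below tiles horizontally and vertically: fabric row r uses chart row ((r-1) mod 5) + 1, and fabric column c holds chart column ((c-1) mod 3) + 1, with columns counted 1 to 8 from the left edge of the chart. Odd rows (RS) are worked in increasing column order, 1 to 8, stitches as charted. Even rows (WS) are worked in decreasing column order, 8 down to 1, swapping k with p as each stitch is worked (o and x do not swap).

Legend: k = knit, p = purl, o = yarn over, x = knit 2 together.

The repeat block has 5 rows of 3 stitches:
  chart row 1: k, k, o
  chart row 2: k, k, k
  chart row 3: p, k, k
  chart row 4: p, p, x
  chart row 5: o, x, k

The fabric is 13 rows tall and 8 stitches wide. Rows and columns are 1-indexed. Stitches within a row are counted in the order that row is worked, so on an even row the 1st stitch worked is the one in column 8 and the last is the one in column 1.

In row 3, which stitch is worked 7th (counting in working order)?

For row 3: chart row = ((3-1) mod 5) + 1 = 3; this is a RS (odd) row.
Chart row 3 tiled across columns 1-8: p k k p k k p k
RS: work column 1 to column 8, symbols as charted — the tiled row is the row as worked.
Stitch 7 in working order -> p

Result:
p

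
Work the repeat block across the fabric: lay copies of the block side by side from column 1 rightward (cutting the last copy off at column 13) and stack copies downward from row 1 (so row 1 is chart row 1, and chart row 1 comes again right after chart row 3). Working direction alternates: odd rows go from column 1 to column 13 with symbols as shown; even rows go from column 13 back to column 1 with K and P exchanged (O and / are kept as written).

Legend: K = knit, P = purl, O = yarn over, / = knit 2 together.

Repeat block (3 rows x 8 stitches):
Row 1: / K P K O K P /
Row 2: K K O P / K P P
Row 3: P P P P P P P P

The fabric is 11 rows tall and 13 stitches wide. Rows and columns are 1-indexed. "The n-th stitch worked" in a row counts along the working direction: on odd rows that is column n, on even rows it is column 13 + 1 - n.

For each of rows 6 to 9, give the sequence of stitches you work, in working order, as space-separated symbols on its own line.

Row 6: chart row 3, WS - tiled (columns 1-13): P P P P P P P P P P P P P; work from column 13 back to 1 with K<->P swapped.
Row 7: chart row 1, RS - tile across columns 1-13 and work as-is.
Row 8: chart row 2, WS - tiled (columns 1-13): K K O P / K P P K K O P /; work from column 13 back to 1 with K<->P swapped.
Row 9: chart row 3, RS - tile across columns 1-13 and work as-is.

== ROWS AS WORKED ==
K K K K K K K K K K K K K
/ K P K O K P / / K P K O
/ K O P P K K P / K O P P
P P P P P P P P P P P P P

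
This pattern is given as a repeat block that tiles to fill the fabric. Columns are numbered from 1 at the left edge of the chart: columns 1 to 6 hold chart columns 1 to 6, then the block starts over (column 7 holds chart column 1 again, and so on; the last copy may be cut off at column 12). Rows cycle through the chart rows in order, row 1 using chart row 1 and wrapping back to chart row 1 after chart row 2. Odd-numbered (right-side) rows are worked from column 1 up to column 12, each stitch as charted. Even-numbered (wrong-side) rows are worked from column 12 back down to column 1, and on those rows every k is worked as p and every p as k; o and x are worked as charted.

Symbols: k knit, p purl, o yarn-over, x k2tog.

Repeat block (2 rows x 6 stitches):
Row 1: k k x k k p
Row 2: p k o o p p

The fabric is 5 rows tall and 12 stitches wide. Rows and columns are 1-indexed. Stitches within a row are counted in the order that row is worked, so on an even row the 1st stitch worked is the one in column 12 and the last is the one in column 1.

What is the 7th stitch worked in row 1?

Row 1: (1-1) mod 2 = 0, so use chart row 1. Odd row -> RS.
Chart row 1 tiled across columns 1-12: k k x k k p k k x k k p
RS row: no reversal, no swap; stitch n worked = column n.
The 7th stitch worked is k.

Result:
k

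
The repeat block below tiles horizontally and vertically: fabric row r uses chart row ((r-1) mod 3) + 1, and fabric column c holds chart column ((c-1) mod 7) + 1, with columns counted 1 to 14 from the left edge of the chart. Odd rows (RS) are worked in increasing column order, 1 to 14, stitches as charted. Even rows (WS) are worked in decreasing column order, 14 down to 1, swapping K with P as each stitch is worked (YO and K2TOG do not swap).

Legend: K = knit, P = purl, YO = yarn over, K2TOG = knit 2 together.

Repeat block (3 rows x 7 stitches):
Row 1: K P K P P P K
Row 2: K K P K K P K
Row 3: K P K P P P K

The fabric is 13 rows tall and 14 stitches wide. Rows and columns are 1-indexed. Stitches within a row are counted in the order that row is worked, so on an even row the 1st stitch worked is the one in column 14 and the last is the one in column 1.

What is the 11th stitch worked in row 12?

== STITCH ==
K

Derivation:
Row 12 uses chart row ((12-1) mod 3)+1 = 3. Row 12 is even, so WS.
Chart row 3 tiled across columns 1-14: K P K P P P K K P K P P P K
WS: work from column 14 back to column 1 (reverse the tiled row), swapping K<->P (YO and K2TOG unchanged).
Row 12 as worked: P K K K P K P P K K K P K P
Counting 11 along the worked row gives K.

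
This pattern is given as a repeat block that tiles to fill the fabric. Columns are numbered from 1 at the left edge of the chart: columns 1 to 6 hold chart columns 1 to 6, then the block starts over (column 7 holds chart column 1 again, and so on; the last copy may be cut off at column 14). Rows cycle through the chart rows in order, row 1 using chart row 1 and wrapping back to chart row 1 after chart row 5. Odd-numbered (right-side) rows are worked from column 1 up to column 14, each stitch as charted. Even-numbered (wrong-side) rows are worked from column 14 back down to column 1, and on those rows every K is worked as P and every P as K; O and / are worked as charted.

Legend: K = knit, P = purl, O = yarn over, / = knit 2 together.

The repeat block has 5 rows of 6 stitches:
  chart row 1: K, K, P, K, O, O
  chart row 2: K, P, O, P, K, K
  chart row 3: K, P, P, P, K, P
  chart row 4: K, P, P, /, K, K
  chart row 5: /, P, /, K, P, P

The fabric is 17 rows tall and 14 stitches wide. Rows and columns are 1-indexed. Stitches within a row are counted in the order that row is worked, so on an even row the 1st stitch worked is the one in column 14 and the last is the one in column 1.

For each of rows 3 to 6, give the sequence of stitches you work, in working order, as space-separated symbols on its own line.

Row 3: chart row 3, RS - tile across columns 1-14 and work as-is.
Row 4: chart row 4, WS - tiled (columns 1-14): K P P / K K K P P / K K K P; work from column 14 back to 1 with K<->P swapped.
Row 5: chart row 5, RS - tile across columns 1-14 and work as-is.
Row 6: chart row 1, WS - tiled (columns 1-14): K K P K O O K K P K O O K K; work from column 14 back to 1 with K<->P swapped.

== ROWS AS WORKED ==
K P P P K P K P P P K P K P
K P P P / K K P P P / K K P
/ P / K P P / P / K P P / P
P P O O P K P P O O P K P P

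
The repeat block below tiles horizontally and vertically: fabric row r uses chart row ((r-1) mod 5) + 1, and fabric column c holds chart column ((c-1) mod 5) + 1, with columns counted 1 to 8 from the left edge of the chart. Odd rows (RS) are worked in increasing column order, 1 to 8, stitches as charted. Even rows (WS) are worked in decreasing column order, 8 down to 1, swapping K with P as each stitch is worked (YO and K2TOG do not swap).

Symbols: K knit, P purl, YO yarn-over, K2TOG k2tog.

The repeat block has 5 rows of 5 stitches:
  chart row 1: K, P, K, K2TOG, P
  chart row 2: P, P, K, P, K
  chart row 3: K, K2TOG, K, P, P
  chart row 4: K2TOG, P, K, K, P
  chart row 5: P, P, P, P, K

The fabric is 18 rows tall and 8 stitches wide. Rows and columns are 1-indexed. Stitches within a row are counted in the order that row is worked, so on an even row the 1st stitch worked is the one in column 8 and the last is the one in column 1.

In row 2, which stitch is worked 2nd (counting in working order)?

Row 2 uses chart row ((2-1) mod 5)+1 = 2. Row 2 is even, so WS.
Chart row 2 tiled across columns 1-8: P P K P K P P K
WS: work from column 8 back to column 1 (reverse the tiled row), swapping K<->P (YO and K2TOG unchanged).
Row 2 as worked: P K K P K P K K
Counting 2 along the worked row gives K.

Result:
K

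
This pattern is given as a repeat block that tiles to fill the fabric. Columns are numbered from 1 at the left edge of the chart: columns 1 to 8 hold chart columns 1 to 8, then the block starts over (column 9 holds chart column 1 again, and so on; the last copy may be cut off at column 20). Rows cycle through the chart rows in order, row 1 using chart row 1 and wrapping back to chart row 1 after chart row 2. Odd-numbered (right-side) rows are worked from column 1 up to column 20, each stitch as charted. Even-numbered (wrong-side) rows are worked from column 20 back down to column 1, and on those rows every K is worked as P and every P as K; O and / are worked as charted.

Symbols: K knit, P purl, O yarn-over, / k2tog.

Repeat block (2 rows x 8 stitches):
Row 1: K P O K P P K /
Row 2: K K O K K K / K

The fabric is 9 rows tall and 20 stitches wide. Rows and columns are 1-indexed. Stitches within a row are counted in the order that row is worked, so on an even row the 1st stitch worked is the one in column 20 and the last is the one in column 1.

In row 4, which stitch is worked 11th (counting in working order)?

For row 4: chart row = ((4-1) mod 2) + 1 = 2; this is a WS (even) row.
Chart row 2 tiled across columns 1-20: K K O K K K / K K K O K K K / K K K O K
WS: work from column 20 back to column 1 (reverse the tiled row), swapping K<->P (O and / unchanged).
Row 4 as worked: P O P P P / P P P O P P P / P P P O P P
Stitch 11 in working order -> P

Result:
P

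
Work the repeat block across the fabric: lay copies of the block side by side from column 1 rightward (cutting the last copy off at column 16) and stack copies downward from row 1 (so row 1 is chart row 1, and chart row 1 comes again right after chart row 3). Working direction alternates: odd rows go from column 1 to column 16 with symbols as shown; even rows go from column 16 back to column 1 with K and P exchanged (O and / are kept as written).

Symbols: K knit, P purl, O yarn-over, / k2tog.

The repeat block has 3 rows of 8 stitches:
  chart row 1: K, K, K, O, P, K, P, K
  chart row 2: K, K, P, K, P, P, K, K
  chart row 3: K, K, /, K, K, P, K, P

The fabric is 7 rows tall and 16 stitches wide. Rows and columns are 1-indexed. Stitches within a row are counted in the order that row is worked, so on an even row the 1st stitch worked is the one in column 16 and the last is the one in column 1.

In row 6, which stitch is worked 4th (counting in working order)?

Stitch:
P

Derivation:
Row 6: (6-1) mod 3 = 2, so use chart row 3. Even row -> WS.
Chart row 3 tiled across columns 1-16: K K / K K P K P K K / K K P K P
WS: work from column 16 back to column 1 (reverse the tiled row), swapping K<->P (O and / unchanged).
Row 6 as worked: K P K P P / P P K P K P P / P P
Stitch 4 in working order -> P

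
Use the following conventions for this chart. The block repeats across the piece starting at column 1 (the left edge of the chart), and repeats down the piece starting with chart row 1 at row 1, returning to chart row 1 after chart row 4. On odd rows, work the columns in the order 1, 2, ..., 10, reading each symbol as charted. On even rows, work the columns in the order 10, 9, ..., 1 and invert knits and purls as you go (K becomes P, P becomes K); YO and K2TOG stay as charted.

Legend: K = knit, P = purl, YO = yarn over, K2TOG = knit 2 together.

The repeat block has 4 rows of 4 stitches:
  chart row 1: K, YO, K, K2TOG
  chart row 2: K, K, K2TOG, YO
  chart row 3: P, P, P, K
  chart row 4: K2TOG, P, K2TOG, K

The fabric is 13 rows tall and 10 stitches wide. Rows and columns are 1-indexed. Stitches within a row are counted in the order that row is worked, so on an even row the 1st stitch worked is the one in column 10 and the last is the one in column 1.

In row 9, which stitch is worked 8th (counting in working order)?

Result:
K2TOG

Derivation:
Row 9 uses chart row ((9-1) mod 4)+1 = 1. Row 9 is odd, so RS.
Chart row 1 tiled across columns 1-10: K YO K K2TOG K YO K K2TOG K YO
RS row: no reversal, no swap; stitch n worked = column n.
Counting 8 along the worked row gives K2TOG.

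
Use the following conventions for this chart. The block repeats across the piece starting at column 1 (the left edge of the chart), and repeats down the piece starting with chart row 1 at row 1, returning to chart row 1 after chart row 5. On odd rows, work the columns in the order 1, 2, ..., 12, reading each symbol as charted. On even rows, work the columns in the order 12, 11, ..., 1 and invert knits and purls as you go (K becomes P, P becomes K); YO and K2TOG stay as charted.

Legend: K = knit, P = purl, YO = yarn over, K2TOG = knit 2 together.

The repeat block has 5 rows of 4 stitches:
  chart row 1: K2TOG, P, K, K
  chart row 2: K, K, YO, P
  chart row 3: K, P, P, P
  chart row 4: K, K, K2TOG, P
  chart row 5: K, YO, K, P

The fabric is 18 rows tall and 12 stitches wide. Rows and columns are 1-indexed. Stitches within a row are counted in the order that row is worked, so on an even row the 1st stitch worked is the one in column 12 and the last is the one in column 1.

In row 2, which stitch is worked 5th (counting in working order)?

== STITCH ==
K

Derivation:
Row 2: (2-1) mod 5 = 1, so use chart row 2. Even row -> WS.
Chart row 2 tiled across columns 1-12: K K YO P K K YO P K K YO P
WS row: flip the tiled sequence (start at column 12) and apply K<->P; YO and K2TOG stay.
Row 2 as worked: K YO P P K YO P P K YO P P
Counting 5 along the worked row gives K.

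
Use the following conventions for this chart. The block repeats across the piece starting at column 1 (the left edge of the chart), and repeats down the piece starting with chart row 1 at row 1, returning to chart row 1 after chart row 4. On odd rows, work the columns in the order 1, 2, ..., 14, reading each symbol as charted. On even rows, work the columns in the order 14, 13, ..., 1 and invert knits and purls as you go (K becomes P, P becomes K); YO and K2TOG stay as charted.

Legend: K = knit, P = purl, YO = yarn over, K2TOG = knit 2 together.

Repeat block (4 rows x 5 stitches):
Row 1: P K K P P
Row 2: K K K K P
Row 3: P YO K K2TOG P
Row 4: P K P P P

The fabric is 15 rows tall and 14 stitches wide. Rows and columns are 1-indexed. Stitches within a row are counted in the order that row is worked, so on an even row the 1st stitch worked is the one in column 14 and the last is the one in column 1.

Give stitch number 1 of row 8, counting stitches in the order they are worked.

Result:
K

Derivation:
Row 8: (8-1) mod 4 = 3, so use chart row 4. Even row -> WS.
Chart row 4 tiled across columns 1-14: P K P P P P K P P P P K P P
WS row: flip the tiled sequence (start at column 14) and apply K<->P; YO and K2TOG stay.
Row 8 as worked: K K P K K K K P K K K K P K
Stitch 1 in working order -> K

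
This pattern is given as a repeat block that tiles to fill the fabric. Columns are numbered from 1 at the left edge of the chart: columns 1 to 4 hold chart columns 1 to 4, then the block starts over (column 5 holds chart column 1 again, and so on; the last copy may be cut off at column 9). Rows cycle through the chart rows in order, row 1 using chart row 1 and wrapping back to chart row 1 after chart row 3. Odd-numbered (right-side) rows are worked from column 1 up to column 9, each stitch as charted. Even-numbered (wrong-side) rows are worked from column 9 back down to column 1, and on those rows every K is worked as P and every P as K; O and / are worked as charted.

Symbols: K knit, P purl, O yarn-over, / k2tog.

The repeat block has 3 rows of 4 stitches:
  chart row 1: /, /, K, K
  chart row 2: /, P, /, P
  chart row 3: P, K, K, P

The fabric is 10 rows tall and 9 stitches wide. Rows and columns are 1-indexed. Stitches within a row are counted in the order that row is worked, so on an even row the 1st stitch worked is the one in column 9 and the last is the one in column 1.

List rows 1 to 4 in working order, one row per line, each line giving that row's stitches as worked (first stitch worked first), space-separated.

== ROWS AS WORKED ==
/ / K K / / K K /
/ K / K / K / K /
P K K P P K K P P
/ P P / / P P / /

Derivation:
Row 1: chart row 1, RS - tile across columns 1-9 and work as-is.
Row 2: chart row 2, WS - tiled (columns 1-9): / P / P / P / P /; work from column 9 back to 1 with K<->P swapped.
Row 3: chart row 3, RS - tile across columns 1-9 and work as-is.
Row 4: chart row 1, WS - tiled (columns 1-9): / / K K / / K K /; work from column 9 back to 1 with K<->P swapped.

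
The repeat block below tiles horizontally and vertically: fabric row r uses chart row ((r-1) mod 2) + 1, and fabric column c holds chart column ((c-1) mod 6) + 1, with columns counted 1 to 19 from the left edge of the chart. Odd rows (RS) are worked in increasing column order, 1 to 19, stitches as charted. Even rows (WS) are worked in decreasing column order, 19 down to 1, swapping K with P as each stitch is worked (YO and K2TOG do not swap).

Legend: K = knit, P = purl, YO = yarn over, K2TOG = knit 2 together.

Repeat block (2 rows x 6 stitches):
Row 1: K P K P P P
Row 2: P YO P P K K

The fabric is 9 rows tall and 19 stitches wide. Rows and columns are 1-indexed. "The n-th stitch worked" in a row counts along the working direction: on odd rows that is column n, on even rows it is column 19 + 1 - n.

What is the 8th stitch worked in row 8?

Row 8: (8-1) mod 2 = 1, so use chart row 2. Even row -> WS.
Chart row 2 tiled across columns 1-19: P YO P P K K P YO P P K K P YO P P K K P
Wrong side: read the tiled row from column 19 down to 1 and exchange K with P (leave YO, K2TOG).
Row 8 as worked: K P P K K YO K P P K K YO K P P K K YO K
Counting 8 along the worked row gives P.

== STITCH ==
P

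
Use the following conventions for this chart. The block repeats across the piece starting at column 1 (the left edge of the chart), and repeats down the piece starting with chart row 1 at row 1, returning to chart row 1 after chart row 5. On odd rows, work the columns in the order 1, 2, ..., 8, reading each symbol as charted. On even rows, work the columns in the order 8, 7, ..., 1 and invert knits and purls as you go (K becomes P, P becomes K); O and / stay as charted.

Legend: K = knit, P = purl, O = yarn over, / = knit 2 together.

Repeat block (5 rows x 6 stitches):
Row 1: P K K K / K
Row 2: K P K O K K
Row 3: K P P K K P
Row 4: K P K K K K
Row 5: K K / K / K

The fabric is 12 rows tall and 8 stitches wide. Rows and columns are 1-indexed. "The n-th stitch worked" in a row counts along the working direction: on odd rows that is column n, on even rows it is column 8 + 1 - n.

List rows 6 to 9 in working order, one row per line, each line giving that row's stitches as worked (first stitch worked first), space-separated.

Result:
P K P / P P P K
K P K O K K K P
K P K P P K K P
K P K K K K K P

Derivation:
Row 6: chart row 1, WS - tiled (columns 1-8): P K K K / K P K; work from column 8 back to 1 with K<->P swapped.
Row 7: chart row 2, RS - tile across columns 1-8 and work as-is.
Row 8: chart row 3, WS - tiled (columns 1-8): K P P K K P K P; work from column 8 back to 1 with K<->P swapped.
Row 9: chart row 4, RS - tile across columns 1-8 and work as-is.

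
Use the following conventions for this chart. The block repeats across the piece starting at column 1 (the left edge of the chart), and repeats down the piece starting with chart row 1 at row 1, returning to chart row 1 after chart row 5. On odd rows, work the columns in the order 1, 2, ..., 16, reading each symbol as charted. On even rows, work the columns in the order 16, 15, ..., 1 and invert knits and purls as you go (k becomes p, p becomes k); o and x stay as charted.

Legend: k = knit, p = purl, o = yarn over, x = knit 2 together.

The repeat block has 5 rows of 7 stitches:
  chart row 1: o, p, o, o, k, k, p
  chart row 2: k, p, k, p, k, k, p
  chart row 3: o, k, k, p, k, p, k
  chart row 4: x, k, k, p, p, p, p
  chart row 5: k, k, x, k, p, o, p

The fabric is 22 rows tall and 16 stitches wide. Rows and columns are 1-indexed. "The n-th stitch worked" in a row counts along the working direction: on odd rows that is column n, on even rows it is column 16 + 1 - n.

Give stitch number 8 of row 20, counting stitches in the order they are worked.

Row 20 uses chart row ((20-1) mod 5)+1 = 5. Row 20 is even, so WS.
Chart row 5 tiled across columns 1-16: k k x k p o p k k x k p o p k k
Wrong side: read the tiled row from column 16 down to 1 and exchange k with p (leave o, x).
Row 20 as worked: p p k o k p x p p k o k p x p p
Counting 8 along the worked row gives p.

Result:
p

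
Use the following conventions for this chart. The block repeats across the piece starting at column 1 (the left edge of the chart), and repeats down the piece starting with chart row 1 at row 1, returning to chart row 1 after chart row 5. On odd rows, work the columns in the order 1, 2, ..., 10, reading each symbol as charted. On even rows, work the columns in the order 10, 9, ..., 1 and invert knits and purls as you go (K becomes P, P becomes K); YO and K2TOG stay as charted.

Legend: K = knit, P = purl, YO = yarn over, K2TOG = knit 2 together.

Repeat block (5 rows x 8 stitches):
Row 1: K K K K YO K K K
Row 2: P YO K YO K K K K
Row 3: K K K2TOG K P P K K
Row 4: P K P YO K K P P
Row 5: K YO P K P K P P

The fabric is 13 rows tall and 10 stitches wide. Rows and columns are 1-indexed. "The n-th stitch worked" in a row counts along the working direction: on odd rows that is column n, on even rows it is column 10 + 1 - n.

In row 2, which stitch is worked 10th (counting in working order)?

For row 2: chart row = ((2-1) mod 5) + 1 = 2; this is a WS (even) row.
Chart row 2 tiled across columns 1-10: P YO K YO K K K K P YO
WS: work from column 10 back to column 1 (reverse the tiled row), swapping K<->P (YO and K2TOG unchanged).
Row 2 as worked: YO K P P P P YO P YO K
The 10th stitch worked is K.

== STITCH ==
K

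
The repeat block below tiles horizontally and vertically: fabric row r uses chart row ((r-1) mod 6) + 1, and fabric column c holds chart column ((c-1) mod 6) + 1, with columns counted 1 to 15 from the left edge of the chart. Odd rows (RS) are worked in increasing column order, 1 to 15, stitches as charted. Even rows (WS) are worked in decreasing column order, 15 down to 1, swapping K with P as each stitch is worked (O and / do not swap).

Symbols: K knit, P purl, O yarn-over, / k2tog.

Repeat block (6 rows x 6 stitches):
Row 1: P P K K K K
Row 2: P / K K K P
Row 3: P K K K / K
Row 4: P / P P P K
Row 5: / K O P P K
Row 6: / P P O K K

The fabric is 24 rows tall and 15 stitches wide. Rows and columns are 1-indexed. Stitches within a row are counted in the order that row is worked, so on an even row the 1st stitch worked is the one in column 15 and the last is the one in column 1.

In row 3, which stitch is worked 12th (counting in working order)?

== STITCH ==
K

Derivation:
For row 3: chart row = ((3-1) mod 6) + 1 = 3; this is a RS (odd) row.
Chart row 3 tiled across columns 1-15: P K K K / K P K K K / K P K K
RS row: no reversal, no swap; stitch n worked = column n.
The 12th stitch worked is K.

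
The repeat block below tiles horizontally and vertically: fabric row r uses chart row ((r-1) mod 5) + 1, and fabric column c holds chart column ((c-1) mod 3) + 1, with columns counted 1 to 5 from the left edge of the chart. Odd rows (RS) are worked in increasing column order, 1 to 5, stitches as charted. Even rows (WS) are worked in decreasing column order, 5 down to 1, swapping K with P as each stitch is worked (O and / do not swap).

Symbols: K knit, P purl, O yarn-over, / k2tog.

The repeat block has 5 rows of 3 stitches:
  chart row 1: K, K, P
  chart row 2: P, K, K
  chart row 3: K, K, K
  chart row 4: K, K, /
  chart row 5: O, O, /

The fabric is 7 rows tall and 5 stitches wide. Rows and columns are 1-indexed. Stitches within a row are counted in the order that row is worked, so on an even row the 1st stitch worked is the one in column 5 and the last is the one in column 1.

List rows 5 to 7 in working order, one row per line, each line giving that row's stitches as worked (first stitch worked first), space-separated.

Row 5: chart row 5, RS - tile across columns 1-5 and work as-is.
Row 6: chart row 1, WS - tiled (columns 1-5): K K P K K; work from column 5 back to 1 with K<->P swapped.
Row 7: chart row 2, RS - tile across columns 1-5 and work as-is.

== ROWS AS WORKED ==
O O / O O
P P K P P
P K K P K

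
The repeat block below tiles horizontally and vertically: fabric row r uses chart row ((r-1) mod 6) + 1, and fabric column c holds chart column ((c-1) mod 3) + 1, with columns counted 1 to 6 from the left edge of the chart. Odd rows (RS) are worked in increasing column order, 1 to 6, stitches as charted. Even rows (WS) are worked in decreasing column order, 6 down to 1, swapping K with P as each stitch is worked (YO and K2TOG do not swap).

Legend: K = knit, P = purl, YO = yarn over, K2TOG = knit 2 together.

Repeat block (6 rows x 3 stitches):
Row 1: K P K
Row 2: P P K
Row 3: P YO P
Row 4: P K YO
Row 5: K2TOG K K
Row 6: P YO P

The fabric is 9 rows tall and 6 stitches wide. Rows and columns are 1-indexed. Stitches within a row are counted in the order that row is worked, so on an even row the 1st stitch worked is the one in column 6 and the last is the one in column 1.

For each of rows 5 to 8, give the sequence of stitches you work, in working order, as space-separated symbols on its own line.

Result:
K2TOG K K K2TOG K K
K YO K K YO K
K P K K P K
P K K P K K

Derivation:
Row 5: chart row 5, RS - tile across columns 1-6 and work as-is.
Row 6: chart row 6, WS - tiled (columns 1-6): P YO P P YO P; work from column 6 back to 1 with K<->P swapped.
Row 7: chart row 1, RS - tile across columns 1-6 and work as-is.
Row 8: chart row 2, WS - tiled (columns 1-6): P P K P P K; work from column 6 back to 1 with K<->P swapped.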